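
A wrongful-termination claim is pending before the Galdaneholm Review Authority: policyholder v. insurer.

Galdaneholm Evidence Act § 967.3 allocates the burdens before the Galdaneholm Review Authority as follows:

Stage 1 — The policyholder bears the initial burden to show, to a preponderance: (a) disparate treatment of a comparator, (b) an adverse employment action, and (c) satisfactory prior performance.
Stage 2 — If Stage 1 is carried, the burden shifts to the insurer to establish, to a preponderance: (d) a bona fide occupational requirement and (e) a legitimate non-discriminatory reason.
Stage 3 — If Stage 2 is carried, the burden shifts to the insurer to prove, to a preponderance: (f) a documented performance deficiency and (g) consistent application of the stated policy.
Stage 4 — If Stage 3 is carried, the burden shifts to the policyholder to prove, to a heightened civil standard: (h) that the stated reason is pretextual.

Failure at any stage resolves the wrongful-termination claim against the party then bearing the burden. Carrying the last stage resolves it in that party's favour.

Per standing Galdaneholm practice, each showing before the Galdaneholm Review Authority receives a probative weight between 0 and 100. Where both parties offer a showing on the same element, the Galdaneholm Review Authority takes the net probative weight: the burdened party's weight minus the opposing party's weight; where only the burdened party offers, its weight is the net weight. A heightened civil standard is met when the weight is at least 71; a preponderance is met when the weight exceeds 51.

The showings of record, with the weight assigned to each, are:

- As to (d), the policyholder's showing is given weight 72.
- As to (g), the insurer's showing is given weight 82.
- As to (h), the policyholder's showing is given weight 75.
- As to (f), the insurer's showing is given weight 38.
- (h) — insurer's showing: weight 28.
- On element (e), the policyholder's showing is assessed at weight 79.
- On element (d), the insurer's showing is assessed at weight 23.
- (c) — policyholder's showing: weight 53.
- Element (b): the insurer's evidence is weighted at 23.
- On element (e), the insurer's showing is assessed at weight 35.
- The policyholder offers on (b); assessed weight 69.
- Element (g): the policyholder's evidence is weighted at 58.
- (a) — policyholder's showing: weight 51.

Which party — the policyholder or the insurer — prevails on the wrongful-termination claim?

insurer

Stage 1 — burden on policyholder; standard: a preponderance (weight exceeds 51).
    (a): 51 ≤ 51 [not met]
    (b): 69 − 23 = 46 ≤ 51 [not met]
    (c): 53 > 51 [met]
  The policyholder does not carry Stage 1.
The insurer prevails.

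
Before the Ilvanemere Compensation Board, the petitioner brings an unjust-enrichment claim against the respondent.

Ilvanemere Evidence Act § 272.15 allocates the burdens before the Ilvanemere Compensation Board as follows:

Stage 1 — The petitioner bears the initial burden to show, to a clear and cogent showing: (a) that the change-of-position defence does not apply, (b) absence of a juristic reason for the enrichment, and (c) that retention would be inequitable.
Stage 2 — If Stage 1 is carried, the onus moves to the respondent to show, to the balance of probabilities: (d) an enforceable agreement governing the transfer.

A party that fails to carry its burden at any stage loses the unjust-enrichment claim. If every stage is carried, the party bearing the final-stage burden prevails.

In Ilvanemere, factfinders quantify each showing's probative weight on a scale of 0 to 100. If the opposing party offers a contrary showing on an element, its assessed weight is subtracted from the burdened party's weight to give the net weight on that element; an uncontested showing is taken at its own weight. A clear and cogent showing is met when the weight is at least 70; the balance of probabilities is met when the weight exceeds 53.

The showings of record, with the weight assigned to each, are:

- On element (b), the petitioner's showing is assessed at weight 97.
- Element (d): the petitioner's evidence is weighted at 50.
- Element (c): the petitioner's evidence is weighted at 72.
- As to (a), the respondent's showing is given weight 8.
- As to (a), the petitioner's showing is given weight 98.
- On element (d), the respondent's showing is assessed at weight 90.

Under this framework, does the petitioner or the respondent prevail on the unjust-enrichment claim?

petitioner

Stage 1 — burden on petitioner; standard: a clear and cogent showing (weight is at least 70).
    (a): 98 − 8 = 90 ≥ 70 [met]
    (b): 97 ≥ 70 [met]
    (c): 72 ≥ 70 [met]
  The petitioner carries Stage 1; the respondent now bears the burden.
Stage 2 — burden on respondent; standard: the balance of probabilities (weight exceeds 53).
    (d): 90 − 50 = 40 ≤ 53 [not met]
  Stage 2 not carried; the respondent fails its burden.
So the petitioner prevails.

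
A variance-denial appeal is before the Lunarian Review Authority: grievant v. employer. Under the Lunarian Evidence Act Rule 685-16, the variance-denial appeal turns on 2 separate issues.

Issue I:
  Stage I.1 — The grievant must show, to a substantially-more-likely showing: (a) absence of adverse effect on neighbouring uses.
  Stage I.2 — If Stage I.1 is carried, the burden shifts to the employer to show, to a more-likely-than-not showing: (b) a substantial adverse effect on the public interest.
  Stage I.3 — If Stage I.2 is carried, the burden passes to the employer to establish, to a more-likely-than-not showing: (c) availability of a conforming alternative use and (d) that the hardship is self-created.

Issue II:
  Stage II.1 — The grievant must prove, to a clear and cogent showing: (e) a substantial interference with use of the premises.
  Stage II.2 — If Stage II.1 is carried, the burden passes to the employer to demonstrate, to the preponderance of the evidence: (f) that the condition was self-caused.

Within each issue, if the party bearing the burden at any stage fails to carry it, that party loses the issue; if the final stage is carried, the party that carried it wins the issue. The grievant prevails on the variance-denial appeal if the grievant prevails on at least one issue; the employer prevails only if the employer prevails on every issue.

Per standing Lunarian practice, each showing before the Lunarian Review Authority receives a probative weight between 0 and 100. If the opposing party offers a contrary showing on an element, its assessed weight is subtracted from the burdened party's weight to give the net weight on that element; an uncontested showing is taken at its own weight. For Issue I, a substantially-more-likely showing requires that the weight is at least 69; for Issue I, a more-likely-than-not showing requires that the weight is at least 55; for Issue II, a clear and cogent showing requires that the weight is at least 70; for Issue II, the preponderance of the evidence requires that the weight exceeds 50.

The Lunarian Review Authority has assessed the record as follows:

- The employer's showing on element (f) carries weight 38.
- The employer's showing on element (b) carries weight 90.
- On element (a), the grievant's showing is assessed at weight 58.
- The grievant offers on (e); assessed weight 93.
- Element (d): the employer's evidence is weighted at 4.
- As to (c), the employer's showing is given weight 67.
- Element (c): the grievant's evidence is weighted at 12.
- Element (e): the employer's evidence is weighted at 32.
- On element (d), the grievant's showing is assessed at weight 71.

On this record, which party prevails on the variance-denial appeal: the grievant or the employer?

— Issue I —
Stage I.1 — burden on grievant; standard: a substantially-more-likely showing (weight is at least 69).
    (a): 58 < 69 [not met]
  Not every element is met, so the grievant fails to carry Stage I.1.
The employer prevails on this issue.
— Issue II —
Stage II.1 — burden on grievant; standard: a clear and cogent showing (weight is at least 70).
    (e): 93 − 32 = 61 < 70 [not met]
  Stage II.1 not carried; the grievant fails its burden.
The analysis ends at Stage II.1; the employer prevails on this issue.
Per-issue: Issue I → employer; Issue II → employer. The grievant must prevail on at least one issue; overall, the employer prevails.

employer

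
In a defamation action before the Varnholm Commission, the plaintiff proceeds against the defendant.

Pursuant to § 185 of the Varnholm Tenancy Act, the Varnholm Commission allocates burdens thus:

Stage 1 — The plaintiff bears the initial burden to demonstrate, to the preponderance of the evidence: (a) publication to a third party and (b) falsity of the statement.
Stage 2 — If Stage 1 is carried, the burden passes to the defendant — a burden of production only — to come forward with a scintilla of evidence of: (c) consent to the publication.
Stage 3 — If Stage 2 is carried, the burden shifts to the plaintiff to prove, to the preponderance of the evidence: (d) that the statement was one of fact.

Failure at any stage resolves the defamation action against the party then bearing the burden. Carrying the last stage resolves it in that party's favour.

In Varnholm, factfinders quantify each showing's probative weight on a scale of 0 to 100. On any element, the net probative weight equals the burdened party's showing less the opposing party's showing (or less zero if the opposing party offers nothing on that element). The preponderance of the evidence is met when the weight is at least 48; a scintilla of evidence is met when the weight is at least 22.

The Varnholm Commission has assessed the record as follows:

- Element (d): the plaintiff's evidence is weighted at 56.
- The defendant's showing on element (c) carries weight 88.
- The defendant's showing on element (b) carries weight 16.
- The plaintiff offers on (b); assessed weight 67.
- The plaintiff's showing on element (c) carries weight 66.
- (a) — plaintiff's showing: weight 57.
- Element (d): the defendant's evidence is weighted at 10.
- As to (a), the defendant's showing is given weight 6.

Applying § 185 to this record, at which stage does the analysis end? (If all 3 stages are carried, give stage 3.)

Stage 1 (plaintiff, the preponderance of the evidence, weight is at least 48): (a) net 57−6=51 ≥ 48 — meets; (b) net 67−16=51 ≥ 48 — meets.
  All elements met. The burden passes to the defendant.
Stage 2 (defendant, a scintilla of evidence, weight is at least 22): (c) net 88−66=22 ≥ 22 — meets.
  The defendant carries Stage 2; the plaintiff now bears the burden.
Stage 3 (plaintiff, the preponderance of the evidence, weight is at least 48): (d) net 56−10=46 < 48 — fails.
  Stage 3 not carried; the plaintiff fails its burden.
So the defendant prevails.

stage 3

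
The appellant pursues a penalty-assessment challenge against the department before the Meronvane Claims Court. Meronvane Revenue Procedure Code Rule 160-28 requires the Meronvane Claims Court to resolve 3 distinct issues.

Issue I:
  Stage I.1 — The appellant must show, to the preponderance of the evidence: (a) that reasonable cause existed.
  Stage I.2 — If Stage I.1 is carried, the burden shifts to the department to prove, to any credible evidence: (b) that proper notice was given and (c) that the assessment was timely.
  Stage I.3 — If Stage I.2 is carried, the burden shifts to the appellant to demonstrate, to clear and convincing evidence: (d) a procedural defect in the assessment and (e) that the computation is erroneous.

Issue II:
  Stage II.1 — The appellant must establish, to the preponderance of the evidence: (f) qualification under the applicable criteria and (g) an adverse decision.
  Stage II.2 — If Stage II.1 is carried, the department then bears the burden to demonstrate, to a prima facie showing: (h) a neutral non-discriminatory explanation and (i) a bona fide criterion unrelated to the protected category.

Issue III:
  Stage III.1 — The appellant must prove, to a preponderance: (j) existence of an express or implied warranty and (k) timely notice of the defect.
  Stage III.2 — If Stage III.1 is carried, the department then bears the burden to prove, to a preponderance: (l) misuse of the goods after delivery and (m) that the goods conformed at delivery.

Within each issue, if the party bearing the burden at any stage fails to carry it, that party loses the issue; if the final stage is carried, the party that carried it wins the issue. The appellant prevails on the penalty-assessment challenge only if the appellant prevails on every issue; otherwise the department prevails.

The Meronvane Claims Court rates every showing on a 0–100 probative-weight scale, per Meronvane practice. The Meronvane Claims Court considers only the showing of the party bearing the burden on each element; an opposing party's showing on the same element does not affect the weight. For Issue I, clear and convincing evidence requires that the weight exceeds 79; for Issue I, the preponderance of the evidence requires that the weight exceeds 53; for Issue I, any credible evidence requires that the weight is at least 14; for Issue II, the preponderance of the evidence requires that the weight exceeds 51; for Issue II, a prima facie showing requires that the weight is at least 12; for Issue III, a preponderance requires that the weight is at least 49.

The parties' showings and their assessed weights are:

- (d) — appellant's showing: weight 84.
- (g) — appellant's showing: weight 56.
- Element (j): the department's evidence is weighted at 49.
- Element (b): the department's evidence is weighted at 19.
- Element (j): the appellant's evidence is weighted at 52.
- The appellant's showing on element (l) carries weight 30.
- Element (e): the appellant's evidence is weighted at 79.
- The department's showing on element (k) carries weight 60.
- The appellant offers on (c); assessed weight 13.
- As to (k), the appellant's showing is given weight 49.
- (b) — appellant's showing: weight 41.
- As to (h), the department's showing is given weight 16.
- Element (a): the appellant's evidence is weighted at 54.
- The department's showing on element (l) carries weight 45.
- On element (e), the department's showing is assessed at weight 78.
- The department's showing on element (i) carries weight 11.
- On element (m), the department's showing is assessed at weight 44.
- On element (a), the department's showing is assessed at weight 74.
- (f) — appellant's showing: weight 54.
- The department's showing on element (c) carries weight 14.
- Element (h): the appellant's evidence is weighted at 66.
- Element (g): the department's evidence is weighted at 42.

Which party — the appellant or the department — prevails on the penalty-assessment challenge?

— Issue I —
Stage I.1 — burden on appellant; standard: the preponderance of the evidence (weight exceeds 53).
    (a): 54 (department's 74 disregarded) > 53 [met]
  Stage I.1 carried; the burden shifts to the department.
Stage I.2 — burden on department; standard: any credible evidence (weight is at least 14).
    (b): 19 (appellant's 41 disregarded) ≥ 14 [met]
    (c): 14 (appellant's 13 disregarded) ≥ 14 [met]
  Stage I.2 carried; the burden shifts to the appellant.
Stage I.3 — burden on appellant; standard: clear and convincing evidence (weight exceeds 79).
    (d): 84 > 79 [met]
    (e): 79 (department's 78 disregarded) ≤ 79 [not met]
  Stage I.3 not carried; the appellant fails its burden.
The department prevails on this issue.
— Issue II —
Stage II.1 — burden on appellant; standard: the preponderance of the evidence (weight exceeds 51).
    (f): 54 > 51 [met]
    (g): 56 (department's 42 disregarded) > 51 [met]
  The appellant carries Stage II.1; the department now bears the burden.
Stage II.2 — burden on department; standard: a prima facie showing (weight is at least 12).
    (h): 16 (appellant's 66 disregarded) ≥ 12 [met]
    (i): 11 < 12 [not met]
  The department does not carry Stage II.2.
The analysis ends at Stage II.2; the appellant prevails on this issue.
— Issue III —
At Stage III.1 the appellant must meet a preponderance (weight is at least 49): on (j) the weight is 52 (the department's 49 is given no effect), which does reach 49, so (j) meets the standard; on (k) the weight is 49 (the department's 60 is given no effect), ≥ 49, so (k) meets the standard.
  The appellant carries Stage III.1; the department now bears the burden.
At Stage III.2 the department must meet a preponderance (weight is at least 49): on (l) the weight is 45 (the appellant's 30 is given no effect), < 49, so (l) does not meet the standard; on (m) the weight is 44, < 49, so (m) does not meet the standard.
  Stage III.2 not carried; the department fails its burden.
The analysis ends at Stage III.2; the appellant prevails on this issue.
Per-issue: Issue I → department; Issue II → appellant; Issue III → appellant. The appellant must prevail on every issue; overall, the department prevails.

department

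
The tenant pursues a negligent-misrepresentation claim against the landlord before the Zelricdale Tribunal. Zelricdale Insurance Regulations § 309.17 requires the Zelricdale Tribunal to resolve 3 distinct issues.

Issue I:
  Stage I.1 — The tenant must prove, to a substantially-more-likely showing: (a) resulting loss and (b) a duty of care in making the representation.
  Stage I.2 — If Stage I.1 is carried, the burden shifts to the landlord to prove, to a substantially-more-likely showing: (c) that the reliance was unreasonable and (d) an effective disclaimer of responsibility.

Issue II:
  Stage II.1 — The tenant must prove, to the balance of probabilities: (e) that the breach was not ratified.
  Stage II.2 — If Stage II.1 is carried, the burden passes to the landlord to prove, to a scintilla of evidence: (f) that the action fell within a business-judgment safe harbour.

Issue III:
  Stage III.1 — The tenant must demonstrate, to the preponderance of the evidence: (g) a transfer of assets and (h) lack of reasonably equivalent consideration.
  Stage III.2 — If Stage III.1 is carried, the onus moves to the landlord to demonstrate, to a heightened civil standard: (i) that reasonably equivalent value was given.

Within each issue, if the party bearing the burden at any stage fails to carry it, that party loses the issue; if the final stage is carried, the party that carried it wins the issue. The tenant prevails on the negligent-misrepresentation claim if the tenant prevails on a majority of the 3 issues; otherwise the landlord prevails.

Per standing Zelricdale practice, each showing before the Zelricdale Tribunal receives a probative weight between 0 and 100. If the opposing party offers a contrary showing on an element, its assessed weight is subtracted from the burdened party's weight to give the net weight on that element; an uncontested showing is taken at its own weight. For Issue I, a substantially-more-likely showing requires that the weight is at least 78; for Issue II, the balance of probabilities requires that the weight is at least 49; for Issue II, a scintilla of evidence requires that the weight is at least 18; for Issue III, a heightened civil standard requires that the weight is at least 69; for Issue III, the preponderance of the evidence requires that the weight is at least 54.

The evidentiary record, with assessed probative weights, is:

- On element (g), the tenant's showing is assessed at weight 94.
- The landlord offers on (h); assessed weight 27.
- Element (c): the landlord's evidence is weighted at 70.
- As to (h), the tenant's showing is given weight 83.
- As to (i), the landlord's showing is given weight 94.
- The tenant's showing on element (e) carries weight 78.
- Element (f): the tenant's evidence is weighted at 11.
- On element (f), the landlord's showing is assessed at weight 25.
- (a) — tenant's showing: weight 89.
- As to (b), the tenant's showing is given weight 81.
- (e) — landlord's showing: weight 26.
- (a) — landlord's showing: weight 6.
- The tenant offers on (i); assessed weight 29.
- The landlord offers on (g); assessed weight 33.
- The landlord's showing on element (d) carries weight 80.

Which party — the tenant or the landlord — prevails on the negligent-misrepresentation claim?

tenant

— Issue I —
At Stage I.1 the tenant must meet a substantially-more-likely showing (weight is at least 78): on (a) the weight is 89 less the opposing 6 gives net 83, ≥ 78, so (a) meets the standard; on (b) the weight is 81, ≥ 78, so (b) meets the standard.
  The tenant carries Stage I.1; the landlord now bears the burden.
At Stage I.2 the landlord must meet a substantially-more-likely showing (weight is at least 78): on (c) the weight is 70, < 78, so (c) does not meet the standard; on (d) the weight is 80, which does reach 78, so (d) meets the standard.
  Not every element is met, so the landlord fails to carry Stage I.2.
The analysis ends at Stage I.2; the tenant prevails on this issue.
— Issue II —
At Stage II.1 the tenant must meet the balance of probabilities (weight is at least 49): on (e) the weight is 78 less the opposing 26 gives net 52, which does reach 49, so (e) meets the standard.
  The tenant carries Stage II.1; the landlord now bears the burden.
At Stage II.2 the landlord must meet a scintilla of evidence (weight is at least 18): on (f) the weight is 25 less the opposing 11 gives net 14, < 18, so (f) does not meet the standard.
  Not every element is met, so the landlord fails to carry Stage II.2.
So the tenant prevails on this issue.
— Issue III —
Stage III.1 — burden on tenant; standard: the preponderance of the evidence (weight is at least 54).
    (g): 94 − 33 = 61 ≥ 54 [met]
    (h): 83 − 27 = 56 ≥ 54 [met]
  The tenant carries Stage III.1; the landlord now bears the burden.
Stage III.2 — burden on landlord; standard: a heightened civil standard (weight is at least 69).
    (i): 94 − 29 = 65 < 69 [not met]
  Stage III.2 not carried; the landlord fails its burden.
The analysis ends at Stage III.2; the tenant prevails on this issue.
Per-issue: Issue I → tenant; Issue II → tenant; Issue III → tenant. The tenant must prevail on a majority of issues; overall, the tenant prevails.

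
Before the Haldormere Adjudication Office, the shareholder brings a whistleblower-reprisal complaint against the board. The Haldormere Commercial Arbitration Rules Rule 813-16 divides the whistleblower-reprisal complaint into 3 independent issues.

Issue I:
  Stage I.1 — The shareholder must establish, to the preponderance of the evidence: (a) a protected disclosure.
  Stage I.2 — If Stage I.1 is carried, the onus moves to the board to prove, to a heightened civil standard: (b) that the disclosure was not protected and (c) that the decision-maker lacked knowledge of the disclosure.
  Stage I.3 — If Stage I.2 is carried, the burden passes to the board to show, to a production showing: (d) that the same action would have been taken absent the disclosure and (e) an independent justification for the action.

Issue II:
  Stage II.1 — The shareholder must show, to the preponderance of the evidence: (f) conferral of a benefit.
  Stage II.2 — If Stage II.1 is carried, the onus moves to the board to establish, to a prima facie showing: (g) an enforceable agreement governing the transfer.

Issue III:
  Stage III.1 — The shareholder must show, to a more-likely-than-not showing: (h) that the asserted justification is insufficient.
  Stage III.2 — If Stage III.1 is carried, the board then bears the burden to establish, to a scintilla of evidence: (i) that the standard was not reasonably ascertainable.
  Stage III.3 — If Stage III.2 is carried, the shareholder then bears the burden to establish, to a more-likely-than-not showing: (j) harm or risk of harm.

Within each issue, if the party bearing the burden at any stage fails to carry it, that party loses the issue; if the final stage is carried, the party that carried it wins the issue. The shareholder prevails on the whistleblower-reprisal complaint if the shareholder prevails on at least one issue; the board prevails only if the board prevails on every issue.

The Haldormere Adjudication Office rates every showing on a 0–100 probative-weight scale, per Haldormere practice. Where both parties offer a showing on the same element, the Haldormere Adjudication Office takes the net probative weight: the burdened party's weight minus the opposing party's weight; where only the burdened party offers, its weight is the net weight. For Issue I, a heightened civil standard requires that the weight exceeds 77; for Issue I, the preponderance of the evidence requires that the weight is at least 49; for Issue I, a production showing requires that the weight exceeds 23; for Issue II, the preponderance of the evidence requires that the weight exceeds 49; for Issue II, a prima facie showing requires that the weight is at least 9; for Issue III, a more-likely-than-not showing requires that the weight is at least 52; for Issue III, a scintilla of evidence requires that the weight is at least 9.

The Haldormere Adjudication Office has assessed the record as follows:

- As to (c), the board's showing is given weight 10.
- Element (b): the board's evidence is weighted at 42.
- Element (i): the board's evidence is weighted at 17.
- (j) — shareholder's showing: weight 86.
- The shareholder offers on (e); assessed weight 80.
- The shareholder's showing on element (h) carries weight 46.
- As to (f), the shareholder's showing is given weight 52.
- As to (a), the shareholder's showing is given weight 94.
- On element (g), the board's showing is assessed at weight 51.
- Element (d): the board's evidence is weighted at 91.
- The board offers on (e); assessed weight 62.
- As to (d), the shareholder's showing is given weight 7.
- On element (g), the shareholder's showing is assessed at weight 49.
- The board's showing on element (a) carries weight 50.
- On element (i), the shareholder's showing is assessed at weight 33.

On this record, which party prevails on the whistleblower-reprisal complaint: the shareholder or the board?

— Issue I —
Stage I.1 (shareholder, the preponderance of the evidence, weight is at least 49): (a) net 94−50=44 < 49 — fails.
  The shareholder does not carry Stage I.1.
The board prevails on this issue.
— Issue II —
Stage II.1 (shareholder, the preponderance of the evidence, weight exceeds 49): (f) 52 > 49 — meets.
  Stage II.1 carried; the burden shifts to the board.
Stage II.2 (board, a prima facie showing, weight is at least 9): (g) net 51−49=2 < 9 — fails.
  The board does not carry Stage II.2.
The analysis ends at Stage II.2; the shareholder prevails on this issue.
— Issue III —
Stage III.1 — burden on shareholder; standard: a more-likely-than-not showing (weight is at least 52).
    (h): 46 < 52 [not met]
  Not every element is met, so the shareholder fails to carry Stage III.1.
The board prevails on this issue.
Per-issue: Issue I → board; Issue II → shareholder; Issue III → board. The shareholder must prevail on at least one issue; overall, the shareholder prevails.

shareholder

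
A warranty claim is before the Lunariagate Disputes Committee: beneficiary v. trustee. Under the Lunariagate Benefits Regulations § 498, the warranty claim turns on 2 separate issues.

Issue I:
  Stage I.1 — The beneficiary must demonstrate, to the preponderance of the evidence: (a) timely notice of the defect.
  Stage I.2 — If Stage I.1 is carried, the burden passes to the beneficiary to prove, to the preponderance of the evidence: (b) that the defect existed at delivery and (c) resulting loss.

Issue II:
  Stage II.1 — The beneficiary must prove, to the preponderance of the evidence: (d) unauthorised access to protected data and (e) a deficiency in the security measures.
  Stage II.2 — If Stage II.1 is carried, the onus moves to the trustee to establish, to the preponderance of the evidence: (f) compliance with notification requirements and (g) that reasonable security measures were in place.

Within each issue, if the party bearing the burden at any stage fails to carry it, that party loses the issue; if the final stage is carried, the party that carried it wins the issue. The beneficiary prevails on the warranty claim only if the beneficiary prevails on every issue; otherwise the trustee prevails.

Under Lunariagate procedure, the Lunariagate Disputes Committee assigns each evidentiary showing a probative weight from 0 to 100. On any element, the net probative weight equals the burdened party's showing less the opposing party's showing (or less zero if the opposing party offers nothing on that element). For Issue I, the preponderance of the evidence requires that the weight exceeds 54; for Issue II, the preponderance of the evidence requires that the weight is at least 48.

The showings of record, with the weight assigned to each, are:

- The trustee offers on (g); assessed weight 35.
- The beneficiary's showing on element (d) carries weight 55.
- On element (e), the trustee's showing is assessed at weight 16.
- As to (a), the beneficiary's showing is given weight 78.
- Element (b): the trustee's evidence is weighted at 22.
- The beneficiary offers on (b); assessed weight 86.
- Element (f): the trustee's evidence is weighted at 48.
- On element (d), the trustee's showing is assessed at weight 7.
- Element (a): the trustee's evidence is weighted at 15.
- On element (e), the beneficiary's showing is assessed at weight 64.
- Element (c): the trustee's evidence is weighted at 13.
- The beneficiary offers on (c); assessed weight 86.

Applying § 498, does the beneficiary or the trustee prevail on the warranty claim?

— Issue I —
At Stage I.1 the beneficiary must meet the preponderance of the evidence (weight exceeds 54): on (a) the weight is 78 less the opposing 15 gives net 63, which does exceed 54, so (a) meets the standard.
  Stage I.1 carried; the burden remains with the beneficiary.
At Stage I.2 the beneficiary must meet the preponderance of the evidence (weight exceeds 54): on (b) the weight is 86 less the opposing 22 gives net 64, which does exceed 54, so (b) meets the standard; on (c) the weight is 86 less the opposing 13 gives net 73, > 54, so (c) meets the standard.
  Stage I.2 carried; the final stage is satisfied.
Every stage carried; the beneficiary prevails on this issue.
— Issue II —
Stage II.1 — burden on beneficiary; standard: the preponderance of the evidence (weight is at least 48).
    (d): 55 − 7 = 48 ≥ 48 [met]
    (e): 64 − 16 = 48 ≥ 48 [met]
  Stage II.1 is satisfied; the onus moves to the trustee.
Stage II.2 — burden on trustee; standard: the preponderance of the evidence (weight is at least 48).
    (f): 48 ≥ 48 [met]
    (g): 35 < 48 [not met]
  Stage II.2 not carried; the trustee fails its burden.
The analysis ends at Stage II.2; the beneficiary prevails on this issue.
Per-issue: Issue I → beneficiary; Issue II → beneficiary. The beneficiary must prevail on every issue; overall, the beneficiary prevails.

beneficiary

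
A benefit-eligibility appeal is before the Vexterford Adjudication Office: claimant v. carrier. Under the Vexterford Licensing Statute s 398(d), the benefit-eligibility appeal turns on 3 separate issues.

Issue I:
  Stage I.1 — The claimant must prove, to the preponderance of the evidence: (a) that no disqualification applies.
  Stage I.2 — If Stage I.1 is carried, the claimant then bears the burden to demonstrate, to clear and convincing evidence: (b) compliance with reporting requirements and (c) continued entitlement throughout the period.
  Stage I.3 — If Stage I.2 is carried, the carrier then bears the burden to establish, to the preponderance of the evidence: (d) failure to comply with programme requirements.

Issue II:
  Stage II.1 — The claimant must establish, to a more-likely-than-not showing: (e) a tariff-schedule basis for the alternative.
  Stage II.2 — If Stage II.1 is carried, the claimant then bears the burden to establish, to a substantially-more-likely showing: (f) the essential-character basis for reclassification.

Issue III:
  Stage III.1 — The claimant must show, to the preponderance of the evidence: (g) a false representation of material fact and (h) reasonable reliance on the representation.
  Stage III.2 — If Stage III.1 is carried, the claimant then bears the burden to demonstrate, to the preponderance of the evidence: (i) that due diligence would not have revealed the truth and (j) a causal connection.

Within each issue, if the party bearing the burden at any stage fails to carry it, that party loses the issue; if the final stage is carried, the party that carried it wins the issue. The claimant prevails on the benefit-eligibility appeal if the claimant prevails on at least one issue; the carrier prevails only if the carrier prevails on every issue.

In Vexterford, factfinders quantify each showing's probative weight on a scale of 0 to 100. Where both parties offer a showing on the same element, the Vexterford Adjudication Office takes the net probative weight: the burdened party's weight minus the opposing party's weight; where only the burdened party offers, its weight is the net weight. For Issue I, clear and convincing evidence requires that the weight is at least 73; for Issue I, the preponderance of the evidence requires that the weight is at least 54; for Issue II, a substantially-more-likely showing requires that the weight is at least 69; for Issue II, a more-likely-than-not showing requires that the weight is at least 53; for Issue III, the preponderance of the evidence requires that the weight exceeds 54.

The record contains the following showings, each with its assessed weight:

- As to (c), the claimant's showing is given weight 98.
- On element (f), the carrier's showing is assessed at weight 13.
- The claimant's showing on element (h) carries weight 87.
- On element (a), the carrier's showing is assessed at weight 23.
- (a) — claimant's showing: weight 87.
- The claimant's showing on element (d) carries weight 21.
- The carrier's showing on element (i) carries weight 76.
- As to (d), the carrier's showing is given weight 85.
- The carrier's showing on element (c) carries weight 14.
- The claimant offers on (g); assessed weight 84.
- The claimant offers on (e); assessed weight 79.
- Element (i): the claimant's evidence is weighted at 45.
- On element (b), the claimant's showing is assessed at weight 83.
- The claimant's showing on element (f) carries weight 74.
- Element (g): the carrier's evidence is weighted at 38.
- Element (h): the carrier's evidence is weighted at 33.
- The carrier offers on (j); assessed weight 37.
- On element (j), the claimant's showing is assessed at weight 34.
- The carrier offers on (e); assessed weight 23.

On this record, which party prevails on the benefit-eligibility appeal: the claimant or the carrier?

— Issue I —
Stage I.1 (claimant, the preponderance of the evidence, weight is at least 54): (a) net 87−23=64 ≥ 54 — meets.
  Stage I.1 carried; the burden remains with the claimant.
Stage I.2 (claimant, clear and convincing evidence, weight is at least 73): (b) 83 ≥ 73 — meets; (c) net 98−14=84 ≥ 73 — meets.
  All elements met. The burden passes to the carrier.
Stage I.3 (carrier, the preponderance of the evidence, weight is at least 54): (d) net 85−21=64 ≥ 54 — meets.
  Stage I.3 carried; the final stage is satisfied.
All stages carried — the carrier prevails on this issue.
— Issue II —
Stage II.1 (claimant, a more-likely-than-not showing, weight is at least 53): (e) net 79−23=56 ≥ 53 — meets.
  Stage II.1 is satisfied; the claimant continues to bear the burden.
Stage II.2 (claimant, a substantially-more-likely showing, weight is at least 69): (f) net 74−13=61 < 69 — fails.
  Not every element is met, so the claimant fails to carry Stage II.2.
So the carrier prevails on this issue.
— Issue III —
At Stage III.1 the claimant must meet the preponderance of the evidence (weight exceeds 54): on (g) the weight is 84 less the opposing 38 gives net 46, ≤ 54, so (g) does not meet the standard; on (h) the weight is 87 less the opposing 33 gives net 54, which does not exceed 54, so (h) does not meet the standard.
  The claimant does not carry Stage III.1.
So the carrier prevails on this issue.
Per-issue: Issue I → carrier; Issue II → carrier; Issue III → carrier. The claimant must prevail on at least one issue; overall, the carrier prevails.

carrier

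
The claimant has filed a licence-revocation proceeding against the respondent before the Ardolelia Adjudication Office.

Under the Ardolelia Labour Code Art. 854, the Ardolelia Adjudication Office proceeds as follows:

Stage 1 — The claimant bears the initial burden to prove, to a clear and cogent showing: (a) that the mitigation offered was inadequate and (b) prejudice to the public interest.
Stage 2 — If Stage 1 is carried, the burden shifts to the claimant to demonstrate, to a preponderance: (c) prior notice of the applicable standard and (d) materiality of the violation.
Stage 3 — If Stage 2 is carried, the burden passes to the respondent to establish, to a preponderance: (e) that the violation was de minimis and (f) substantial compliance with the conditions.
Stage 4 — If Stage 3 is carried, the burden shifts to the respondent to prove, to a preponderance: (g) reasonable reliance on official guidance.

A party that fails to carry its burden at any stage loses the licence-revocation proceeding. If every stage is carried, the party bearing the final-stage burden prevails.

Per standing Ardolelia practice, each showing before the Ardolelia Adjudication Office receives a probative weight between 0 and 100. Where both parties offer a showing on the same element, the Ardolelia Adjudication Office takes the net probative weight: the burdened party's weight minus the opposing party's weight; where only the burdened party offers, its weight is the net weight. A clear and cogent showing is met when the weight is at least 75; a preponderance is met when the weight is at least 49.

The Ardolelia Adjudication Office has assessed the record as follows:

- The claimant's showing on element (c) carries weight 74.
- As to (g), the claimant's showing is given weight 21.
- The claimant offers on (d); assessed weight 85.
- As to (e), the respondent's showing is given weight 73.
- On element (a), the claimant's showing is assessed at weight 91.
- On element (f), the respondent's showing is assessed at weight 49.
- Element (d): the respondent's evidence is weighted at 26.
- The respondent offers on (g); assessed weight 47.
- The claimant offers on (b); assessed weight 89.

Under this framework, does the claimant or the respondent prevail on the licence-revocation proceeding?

claimant

Stage 1 (claimant, a clear and cogent showing, weight is at least 75): (a) 91 ≥ 75 — meets; (b) 89 ≥ 75 — meets.
  Stage 1 is satisfied; the claimant continues to bear the burden.
Stage 2 (claimant, a preponderance, weight is at least 49): (c) 74 ≥ 49 — meets; (d) net 85−26=59 ≥ 49 — meets.
  Stage 2 carried; the burden shifts to the respondent.
Stage 3 (respondent, a preponderance, weight is at least 49): (e) 73 ≥ 49 — meets; (f) 49 ≥ 49 — meets.
  Stage 3 is satisfied; the respondent continues to bear the burden.
Stage 4 (respondent, a preponderance, weight is at least 49): (g) net 47−21=26 < 49 — fails.
  The respondent does not carry Stage 4.
The analysis ends at Stage 4; the claimant prevails.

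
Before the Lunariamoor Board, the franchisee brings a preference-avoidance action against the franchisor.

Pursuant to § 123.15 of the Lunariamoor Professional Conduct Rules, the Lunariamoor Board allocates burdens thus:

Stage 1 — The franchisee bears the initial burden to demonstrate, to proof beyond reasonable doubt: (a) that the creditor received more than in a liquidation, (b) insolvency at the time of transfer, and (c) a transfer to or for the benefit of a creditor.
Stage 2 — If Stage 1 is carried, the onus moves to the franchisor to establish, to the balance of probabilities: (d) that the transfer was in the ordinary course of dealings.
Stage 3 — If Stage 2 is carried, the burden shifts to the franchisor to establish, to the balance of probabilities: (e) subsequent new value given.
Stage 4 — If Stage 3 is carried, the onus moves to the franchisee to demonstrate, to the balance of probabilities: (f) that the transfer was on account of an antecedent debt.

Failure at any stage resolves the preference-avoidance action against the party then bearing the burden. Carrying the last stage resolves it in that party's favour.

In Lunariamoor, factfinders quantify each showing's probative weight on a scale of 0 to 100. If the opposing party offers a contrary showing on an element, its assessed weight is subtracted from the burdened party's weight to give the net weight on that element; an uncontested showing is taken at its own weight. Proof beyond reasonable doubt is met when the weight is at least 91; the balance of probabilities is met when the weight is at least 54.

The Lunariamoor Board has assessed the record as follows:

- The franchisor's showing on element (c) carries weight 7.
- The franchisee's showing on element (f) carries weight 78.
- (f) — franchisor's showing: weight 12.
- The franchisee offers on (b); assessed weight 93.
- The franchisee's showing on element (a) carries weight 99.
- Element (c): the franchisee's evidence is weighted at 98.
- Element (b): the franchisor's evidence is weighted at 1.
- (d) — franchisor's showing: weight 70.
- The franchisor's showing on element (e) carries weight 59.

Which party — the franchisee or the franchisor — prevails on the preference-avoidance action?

At Stage 1 the franchisee must meet proof beyond reasonable doubt (weight is at least 91): on (a) the weight is 99, ≥ 91, so (a) meets the standard; on (b) the weight is 93 less the opposing 1 gives net 92, ≥ 91, so (b) meets the standard; on (c) the weight is 98 less the opposing 7 gives net 91, ≥ 91, so (c) meets the standard.
  Stage 1 carried; the burden shifts to the franchisor.
At Stage 2 the franchisor must meet the balance of probabilities (weight is at least 54): on (d) the weight is 70, ≥ 54, so (d) meets the standard.
  All elements met. The franchisor retains the burden for Stage 3.
At Stage 3 the franchisor must meet the balance of probabilities (weight is at least 54): on (e) the weight is 59, ≥ 54, so (e) meets the standard.
  Stage 3 carried; the burden shifts to the franchisee.
At Stage 4 the franchisee must meet the balance of probabilities (weight is at least 54): on (f) the weight is 78 less the opposing 12 gives net 66, which does reach 54, so (f) meets the standard.
  The franchisee carries the last stage.
Every stage carried; the franchisee prevails.

franchisee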